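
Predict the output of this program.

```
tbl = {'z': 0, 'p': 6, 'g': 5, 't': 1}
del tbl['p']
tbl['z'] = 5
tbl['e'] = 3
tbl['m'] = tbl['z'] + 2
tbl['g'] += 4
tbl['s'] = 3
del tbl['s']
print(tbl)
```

{'z': 5, 'g': 9, 't': 1, 'e': 3, 'm': 7}

del 'p' → {'z': 0, 'g': 5, 't': 1}
tbl['z'] = 5 → {'z': 5, 'g': 5, 't': 1}
tbl['e'] = 3 → {'z': 5, 'g': 5, 't': 1, 'e': 3}
tbl['m'] = tbl['z']+2 = 7 → {'z': 5, 'g': 5, 't': 1, 'e': 3, 'm': 7}
tbl['g'] = 5+4 = 9 → {'z': 5, 'g': 9, 't': 1, 'e': 3, 'm': 7}
tbl['s'] = 3 → {'z': 5, 'g': 9, 't': 1, 'e': 3, 'm': 7, 's': 3}
del 's' → {'z': 5, 'g': 9, 't': 1, 'e': 3, 'm': 7}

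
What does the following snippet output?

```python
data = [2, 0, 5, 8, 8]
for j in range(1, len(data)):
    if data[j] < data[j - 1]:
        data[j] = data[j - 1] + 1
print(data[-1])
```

8

j=1: 0<2, data[1] = 2+1 = 3 → [2, 3, 5, 8, 8]
j=2: 5>=3, unchanged → [2, 3, 5, 8, 8]
j=3: 8>=5, unchanged → [2, 3, 5, 8, 8]
j=4: 8>=8, unchanged → [2, 3, 5, 8, 8]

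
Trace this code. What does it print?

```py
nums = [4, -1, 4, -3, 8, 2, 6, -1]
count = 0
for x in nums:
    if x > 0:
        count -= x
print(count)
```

x=4: >0, count = 0-4 = -4
x=-1: not >0
x=4: >0, count = (-4)-4 = -8
x=-3: not >0
x=8: >0, count = (-8)-8 = -16
x=2: >0, count = (-16)-2 = -18
x=6: >0, count = (-18)-6 = -24
x=-1: not >0

-24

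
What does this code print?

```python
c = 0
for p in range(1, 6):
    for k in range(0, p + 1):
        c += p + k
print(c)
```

p=1,k=0: c = 0+1 = 1
p=1,k=1: c = 1+2 = 3
p=2,k=0: c = 3+2 = 5
p=2,k=1: c = 5+3 = 8
p=2,k=2: c = 8+4 = 12
p=3,k=0: c = 12+3 = 15
p=3,k=1: c = 15+4 = 19
p=3,k=2: c = 19+5 = 24
p=3,k=3: c = 24+6 = 30
p=4,k=0: c = 30+4 = 34
p=4,k=1: c = 34+5 = 39
p=4,k=2: c = 39+6 = 45
p=4,k=3: c = 45+7 = 52
p=4,k=4: c = 52+8 = 60
p=5,k=0: c = 60+5 = 65
p=5,k=1: c = 65+6 = 71
p=5,k=2: c = 71+7 = 78
p=5,k=3: c = 78+8 = 86
p=5,k=4: c = 86+9 = 95
p=5,k=5: c = 95+10 = 105

105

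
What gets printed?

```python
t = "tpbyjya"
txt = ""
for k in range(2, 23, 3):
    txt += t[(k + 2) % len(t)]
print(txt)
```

jtyabyp

k=2: add t[4]='j' → 'j'
k=5: add t[0]='t' → 'jt'
k=8: add t[3]='y' → 'jty'
k=11: add t[6]='a' → 'jtya'
k=14: add t[2]='b' → 'jtyab'
k=17: add t[5]='y' → 'jtyaby'
k=20: add t[1]='p' → 'jtyabyp'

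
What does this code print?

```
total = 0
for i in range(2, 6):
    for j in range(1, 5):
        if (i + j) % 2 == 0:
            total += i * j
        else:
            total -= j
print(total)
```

48

i=2,j=1: odd sum, total = 0-1 = -1
i=2,j=2: even sum, total = (-1)+4 = 3
i=2,j=3: odd sum, total = 3-3 = 0
i=2,j=4: even sum, total = 0+8 = 8
i=3,j=1: even sum, total = 8+3 = 11
i=3,j=2: odd sum, total = 11-2 = 9
i=3,j=3: even sum, total = 9+9 = 18
i=3,j=4: odd sum, total = 18-4 = 14
i=4,j=1: odd sum, total = 14-1 = 13
i=4,j=2: even sum, total = 13+8 = 21
i=4,j=3: odd sum, total = 21-3 = 18
i=4,j=4: even sum, total = 18+16 = 34
i=5,j=1: even sum, total = 34+5 = 39
i=5,j=2: odd sum, total = 39-2 = 37
i=5,j=3: even sum, total = 37+15 = 52
i=5,j=4: odd sum, total = 52-4 = 48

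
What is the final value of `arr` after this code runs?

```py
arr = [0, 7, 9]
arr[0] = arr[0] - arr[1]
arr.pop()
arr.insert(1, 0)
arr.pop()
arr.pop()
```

[-7]

arr[0] = arr[0]-arr[1] = 0-7 = -7 → [-7, 7, 9]
pop() removes 9 → [-7, 7]
insert 0 at 1 → [-7, 0, 7]
pop() removes 7 → [-7, 0]
pop() removes 0 → [-7]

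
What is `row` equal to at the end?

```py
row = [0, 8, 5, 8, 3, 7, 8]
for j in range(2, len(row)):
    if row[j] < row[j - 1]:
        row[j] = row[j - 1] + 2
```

[0, 8, 10, 12, 14, 16, 18]

j=2: 5<8, row[2] = 8+2 = 10 → [0, 8, 10, 8, 3, 7, 8]
j=3: 8<10, row[3] = 10+2 = 12 → [0, 8, 10, 12, 3, 7, 8]
j=4: 3<12, row[4] = 12+2 = 14 → [0, 8, 10, 12, 14, 7, 8]
j=5: 7<14, row[5] = 14+2 = 16 → [0, 8, 10, 12, 14, 16, 8]
j=6: 8<16, row[6] = 16+2 = 18 → [0, 8, 10, 12, 14, 16, 18]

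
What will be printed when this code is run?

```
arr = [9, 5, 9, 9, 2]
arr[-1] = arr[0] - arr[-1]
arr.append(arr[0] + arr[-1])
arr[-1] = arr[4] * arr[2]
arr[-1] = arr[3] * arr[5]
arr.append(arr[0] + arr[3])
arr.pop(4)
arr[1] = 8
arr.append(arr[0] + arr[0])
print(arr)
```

[9, 8, 9, 9, 567, 18, 18]

arr[-1] = arr[0]-arr[-1] = 9-2 = 7 → [9, 5, 9, 9, 7]
append arr[0]+arr[-1] = 9+7 = 16 → [9, 5, 9, 9, 7, 16]
arr[-1] = arr[4]*arr[2] = 7*9 = 63 → [9, 5, 9, 9, 7, 63]
arr[-1] = arr[3]*arr[5] = 9*63 = 567 → [9, 5, 9, 9, 7, 567]
append arr[0]+arr[3] = 9+9 = 18 → [9, 5, 9, 9, 7, 567, 18]
pop(4) removes 7 → [9, 5, 9, 9, 567, 18]
arr[1] = 8 → [9, 8, 9, 9, 567, 18]
append arr[0]+arr[0] = 9+9 = 18 → [9, 8, 9, 9, 567, 18, 18]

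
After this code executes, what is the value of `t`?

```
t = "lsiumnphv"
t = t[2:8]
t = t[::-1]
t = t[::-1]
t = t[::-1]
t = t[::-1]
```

'iumnph'

slice [2:8] → 'iumnph'
reverse → 'hpnmui'
reverse → 'iumnph'
reverse → 'hpnmui'
reverse → 'iumnph'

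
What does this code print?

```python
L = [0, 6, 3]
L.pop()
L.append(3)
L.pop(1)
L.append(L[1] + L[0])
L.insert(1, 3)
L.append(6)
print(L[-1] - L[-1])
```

pop() removes 3 → [0, 6]
append 3 → [0, 6, 3]
pop(1) removes 6 → [0, 3]
append L[1]+L[0] = 3+0 = 3 → [0, 3, 3]
insert 3 at 1 → [0, 3, 3, 3]
append 6 → [0, 3, 3, 3, 6]
L[-1]-L[-1] = 6-6 = 0

0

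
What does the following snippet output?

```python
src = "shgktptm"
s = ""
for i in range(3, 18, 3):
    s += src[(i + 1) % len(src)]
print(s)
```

tmgps

i=3: add src[4]='t' → 't'
i=6: add src[7]='m' → 'tm'
i=9: add src[2]='g' → 'tmg'
i=12: add src[5]='p' → 'tmgp'
i=15: add src[0]='s' → 'tmgps'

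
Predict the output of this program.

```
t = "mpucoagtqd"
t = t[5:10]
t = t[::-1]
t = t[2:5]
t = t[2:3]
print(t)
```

slice [5:10] → 'agtqd'
reverse → 'dqtga'
slice [2:5] → 'tga'
slice [2:3] → 'a'

a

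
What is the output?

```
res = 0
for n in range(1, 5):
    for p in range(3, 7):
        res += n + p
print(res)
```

112

n=1,p=3: res = 0+4 = 4
n=1,p=4: res = 4+5 = 9
n=1,p=5: res = 9+6 = 15
n=1,p=6: res = 15+7 = 22
n=2,p=3: res = 22+5 = 27
n=2,p=4: res = 27+6 = 33
n=2,p=5: res = 33+7 = 40
n=2,p=6: res = 40+8 = 48
n=3,p=3: res = 48+6 = 54
n=3,p=4: res = 54+7 = 61
n=3,p=5: res = 61+8 = 69
n=3,p=6: res = 69+9 = 78
n=4,p=3: res = 78+7 = 85
n=4,p=4: res = 85+8 = 93
n=4,p=5: res = 93+9 = 102
n=4,p=6: res = 102+10 = 112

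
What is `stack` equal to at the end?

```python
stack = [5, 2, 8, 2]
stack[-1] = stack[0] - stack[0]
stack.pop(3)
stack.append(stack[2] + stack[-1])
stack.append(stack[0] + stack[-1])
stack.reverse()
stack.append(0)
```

stack[-1] = stack[0]-stack[0] = 5-5 = 0 → [5, 2, 8, 0]
pop(3) removes 0 → [5, 2, 8]
append stack[2]+stack[-1] = 8+8 = 16 → [5, 2, 8, 16]
append stack[0]+stack[-1] = 5+16 = 21 → [5, 2, 8, 16, 21]
reverse → [21, 16, 8, 2, 5]
append 0 → [21, 16, 8, 2, 5, 0]

[21, 16, 8, 2, 5, 0]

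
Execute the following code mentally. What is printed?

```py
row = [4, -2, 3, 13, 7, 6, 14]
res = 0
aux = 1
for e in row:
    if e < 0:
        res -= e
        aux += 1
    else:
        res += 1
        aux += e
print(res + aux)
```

57

e=4: not <0, res = 0+1 = 1; aux=5
e=-2: <0, res = 1-(-2) = 3; aux=6
e=3: not <0, res = 3+1 = 4; aux=9
e=13: not <0, res = 4+1 = 5; aux=22
e=7: not <0, res = 5+1 = 6; aux=29
e=6: not <0, res = 6+1 = 7; aux=35
e=14: not <0, res = 7+1 = 8; aux=49
res+aux = 8+49 = 57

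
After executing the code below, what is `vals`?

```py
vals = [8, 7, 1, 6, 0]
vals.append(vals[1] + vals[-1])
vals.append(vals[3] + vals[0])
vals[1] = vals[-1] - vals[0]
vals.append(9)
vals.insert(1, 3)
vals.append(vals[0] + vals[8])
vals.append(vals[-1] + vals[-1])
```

[8, 3, 6, 1, 6, 0, 7, 14, 9, 17, 34]

append vals[1]+vals[-1] = 7+0 = 7 → [8, 7, 1, 6, 0, 7]
append vals[3]+vals[0] = 6+8 = 14 → [8, 7, 1, 6, 0, 7, 14]
vals[1] = vals[-1]-vals[0] = 14-8 = 6 → [8, 6, 1, 6, 0, 7, 14]
append 9 → [8, 6, 1, 6, 0, 7, 14, 9]
insert 3 at 1 → [8, 3, 6, 1, 6, 0, 7, 14, 9]
append vals[0]+vals[8] = 8+9 = 17 → [8, 3, 6, 1, 6, 0, 7, 14, 9, 17]
append vals[-1]+vals[-1] = 17+17 = 34 → [8, 3, 6, 1, 6, 0, 7, 14, 9, 17, 34]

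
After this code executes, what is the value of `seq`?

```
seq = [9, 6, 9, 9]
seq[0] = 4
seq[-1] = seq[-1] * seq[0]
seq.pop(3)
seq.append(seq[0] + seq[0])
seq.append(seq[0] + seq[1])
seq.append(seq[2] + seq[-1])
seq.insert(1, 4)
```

[4, 4, 6, 9, 8, 10, 19]

seq[0] = 4 → [4, 6, 9, 9]
seq[-1] = seq[-1]*seq[0] = 9*4 = 36 → [4, 6, 9, 36]
pop(3) removes 36 → [4, 6, 9]
append seq[0]+seq[0] = 4+4 = 8 → [4, 6, 9, 8]
append seq[0]+seq[1] = 4+6 = 10 → [4, 6, 9, 8, 10]
append seq[2]+seq[-1] = 9+10 = 19 → [4, 6, 9, 8, 10, 19]
insert 4 at 1 → [4, 4, 6, 9, 8, 10, 19]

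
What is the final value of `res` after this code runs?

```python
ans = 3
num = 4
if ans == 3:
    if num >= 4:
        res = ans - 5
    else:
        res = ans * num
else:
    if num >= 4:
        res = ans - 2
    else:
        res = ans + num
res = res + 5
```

ans=3, num=4
ans == 3 is True; num >= 4 is True
→ res = ans - 5 = -2
res = (-2)+5 = 3

3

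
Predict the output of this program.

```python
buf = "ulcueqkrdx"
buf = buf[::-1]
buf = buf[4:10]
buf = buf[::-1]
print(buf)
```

reverse → 'xdrkqeuclu'
slice [4:10] → 'qeuclu'
reverse → 'ulcueq'

ulcueq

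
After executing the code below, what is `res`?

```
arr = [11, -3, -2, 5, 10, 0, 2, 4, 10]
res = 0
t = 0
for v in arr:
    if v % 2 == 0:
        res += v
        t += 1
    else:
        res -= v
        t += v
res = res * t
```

v=11: not even, res = 0-11 = -11; t=11
v=-3: not even, res = (-11)-(-3) = -8; t=8
v=-2: even, res = (-8)+(-2) = -10; t=9
v=5: not even, res = (-10)-5 = -15; t=14
v=10: even, res = (-15)+10 = -5; t=15
v=0: even, res = (-5)+0 = -5; t=16
v=2: even, res = (-5)+2 = -3; t=17
v=4: even, res = (-3)+4 = 1; t=18
v=10: even, res = 1+10 = 11; t=19
res*t = 11*19 = 209

209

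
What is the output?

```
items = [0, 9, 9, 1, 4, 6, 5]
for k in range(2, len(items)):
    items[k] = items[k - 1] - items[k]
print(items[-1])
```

k=2: items[2] = 9-9 = 0 → [0, 9, 0, 1, 4, 6, 5]
k=3: items[3] = 0-1 = -1 → [0, 9, 0, -1, 4, 6, 5]
k=4: items[4] = (-1)-4 = -5 → [0, 9, 0, -1, -5, 6, 5]
k=5: items[5] = (-5)-6 = -11 → [0, 9, 0, -1, -5, -11, 5]
k=6: items[6] = (-11)-5 = -16 → [0, 9, 0, -1, -5, -11, -16]

-16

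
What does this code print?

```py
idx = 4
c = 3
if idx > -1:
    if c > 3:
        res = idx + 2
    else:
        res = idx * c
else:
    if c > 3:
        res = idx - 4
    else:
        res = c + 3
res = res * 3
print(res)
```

idx=4, c=3
idx > -1 is True; c > 3 is False
→ res = idx * c = 12
res = 12*3 = 36

36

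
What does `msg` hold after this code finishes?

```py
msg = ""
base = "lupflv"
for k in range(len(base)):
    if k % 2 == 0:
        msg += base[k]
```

'lpl'

k=0: add 'l' → 'l'
k=1: skip
k=2: add 'p' → 'lp'
k=3: skip
k=4: add 'l' → 'lpl'
k=5: skip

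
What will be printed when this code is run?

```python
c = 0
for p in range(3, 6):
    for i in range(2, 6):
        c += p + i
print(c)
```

90

p=3,i=2: c = 0+5 = 5
p=3,i=3: c = 5+6 = 11
p=3,i=4: c = 11+7 = 18
p=3,i=5: c = 18+8 = 26
p=4,i=2: c = 26+6 = 32
p=4,i=3: c = 32+7 = 39
p=4,i=4: c = 39+8 = 47
p=4,i=5: c = 47+9 = 56
p=5,i=2: c = 56+7 = 63
p=5,i=3: c = 63+8 = 71
p=5,i=4: c = 71+9 = 80
p=5,i=5: c = 80+10 = 90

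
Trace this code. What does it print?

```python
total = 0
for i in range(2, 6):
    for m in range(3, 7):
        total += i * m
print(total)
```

252

i=2,m=3: total = 0+6 = 6
i=2,m=4: total = 6+8 = 14
i=2,m=5: total = 14+10 = 24
i=2,m=6: total = 24+12 = 36
i=3,m=3: total = 36+9 = 45
i=3,m=4: total = 45+12 = 57
i=3,m=5: total = 57+15 = 72
i=3,m=6: total = 72+18 = 90
i=4,m=3: total = 90+12 = 102
i=4,m=4: total = 102+16 = 118
i=4,m=5: total = 118+20 = 138
i=4,m=6: total = 138+24 = 162
i=5,m=3: total = 162+15 = 177
i=5,m=4: total = 177+20 = 197
i=5,m=5: total = 197+25 = 222
i=5,m=6: total = 222+30 = 252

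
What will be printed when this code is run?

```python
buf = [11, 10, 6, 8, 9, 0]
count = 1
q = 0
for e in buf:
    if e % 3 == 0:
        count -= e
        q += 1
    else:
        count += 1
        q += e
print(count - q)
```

e=11: not %3==0, count = 1+1 = 2; q=11
e=10: not %3==0, count = 2+1 = 3; q=21
e=6: %3==0, count = 3-6 = -3; q=22
e=8: not %3==0, count = (-3)+1 = -2; q=30
e=9: %3==0, count = (-2)-9 = -11; q=31
e=0: %3==0, count = (-11)-0 = -11; q=32
count-q = (-11)-32 = -43

-43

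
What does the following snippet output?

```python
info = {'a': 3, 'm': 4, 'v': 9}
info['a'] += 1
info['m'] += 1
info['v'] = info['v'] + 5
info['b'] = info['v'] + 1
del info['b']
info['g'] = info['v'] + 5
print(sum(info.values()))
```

42

info['a'] = 3+1 = 4 → {'a': 4, 'm': 4, 'v': 9}
info['m'] = 4+1 = 5 → {'a': 4, 'm': 5, 'v': 9}
info['v'] = info['v']+5 = 14 → {'a': 4, 'm': 5, 'v': 14}
info['b'] = info['v']+1 = 15 → {'a': 4, 'm': 5, 'v': 14, 'b': 15}
del 'b' → {'a': 4, 'm': 5, 'v': 14}
info['g'] = info['v']+5 = 19 → {'a': 4, 'm': 5, 'v': 14, 'g': 19}
sum of values = 42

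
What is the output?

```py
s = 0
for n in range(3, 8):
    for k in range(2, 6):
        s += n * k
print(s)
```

350

n=3,k=2: s = 0+6 = 6
n=3,k=3: s = 6+9 = 15
n=3,k=4: s = 15+12 = 27
n=3,k=5: s = 27+15 = 42
n=4,k=2: s = 42+8 = 50
n=4,k=3: s = 50+12 = 62
n=4,k=4: s = 62+16 = 78
n=4,k=5: s = 78+20 = 98
n=5,k=2: s = 98+10 = 108
n=5,k=3: s = 108+15 = 123
n=5,k=4: s = 123+20 = 143
n=5,k=5: s = 143+25 = 168
n=6,k=2: s = 168+12 = 180
n=6,k=3: s = 180+18 = 198
n=6,k=4: s = 198+24 = 222
n=6,k=5: s = 222+30 = 252
n=7,k=2: s = 252+14 = 266
n=7,k=3: s = 266+21 = 287
n=7,k=4: s = 287+28 = 315
n=7,k=5: s = 315+35 = 350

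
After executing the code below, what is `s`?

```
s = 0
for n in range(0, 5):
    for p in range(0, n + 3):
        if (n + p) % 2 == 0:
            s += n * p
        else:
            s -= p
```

n=0,p=0: even sum, s = 0+0 = 0
n=0,p=1: odd sum, s = 0-1 = -1
n=0,p=2: even sum, s = (-1)+0 = -1
n=1,p=0: odd sum, s = (-1)-0 = -1
n=1,p=1: even sum, s = (-1)+1 = 0
n=1,p=2: odd sum, s = 0-2 = -2
n=1,p=3: even sum, s = (-2)+3 = 1
n=2,p=0: even sum, s = 1+0 = 1
n=2,p=1: odd sum, s = 1-1 = 0
n=2,p=2: even sum, s = 0+4 = 4
n=2,p=3: odd sum, s = 4-3 = 1
n=2,p=4: even sum, s = 1+8 = 9
n=3,p=0: odd sum, s = 9-0 = 9
n=3,p=1: even sum, s = 9+3 = 12
n=3,p=2: odd sum, s = 12-2 = 10
n=3,p=3: even sum, s = 10+9 = 19
n=3,p=4: odd sum, s = 19-4 = 15
n=3,p=5: even sum, s = 15+15 = 30
n=4,p=0: even sum, s = 30+0 = 30
n=4,p=1: odd sum, s = 30-1 = 29
n=4,p=2: even sum, s = 29+8 = 37
n=4,p=3: odd sum, s = 37-3 = 34
n=4,p=4: even sum, s = 34+16 = 50
n=4,p=5: odd sum, s = 50-5 = 45
n=4,p=6: even sum, s = 45+24 = 69

69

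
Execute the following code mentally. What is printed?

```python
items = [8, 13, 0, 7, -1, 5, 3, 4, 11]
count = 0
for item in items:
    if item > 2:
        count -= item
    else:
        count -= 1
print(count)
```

-53

item=8: >2, count = 0-8 = -8
item=13: >2, count = (-8)-13 = -21
item=0: not >2, count = (-21)-1 = -22
item=7: >2, count = (-22)-7 = -29
item=-1: not >2, count = (-29)-1 = -30
item=5: >2, count = (-30)-5 = -35
item=3: >2, count = (-35)-3 = -38
item=4: >2, count = (-38)-4 = -42
item=11: >2, count = (-42)-11 = -53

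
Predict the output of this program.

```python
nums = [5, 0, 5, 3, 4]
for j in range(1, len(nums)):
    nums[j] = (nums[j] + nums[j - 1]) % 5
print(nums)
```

j=1: nums[1] = (0+5)%5 = 0 → [5, 0, 5, 3, 4]
j=2: nums[2] = (5+0)%5 = 0 → [5, 0, 0, 3, 4]
j=3: nums[3] = (3+0)%5 = 3 → [5, 0, 0, 3, 4]
j=4: nums[4] = (4+3)%5 = 2 → [5, 0, 0, 3, 2]

[5, 0, 0, 3, 2]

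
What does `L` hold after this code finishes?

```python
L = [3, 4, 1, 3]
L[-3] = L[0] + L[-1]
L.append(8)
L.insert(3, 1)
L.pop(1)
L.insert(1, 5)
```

L[-3] = L[0]+L[-1] = 3+3 = 6 → [3, 6, 1, 3]
append 8 → [3, 6, 1, 3, 8]
insert 1 at 3 → [3, 6, 1, 1, 3, 8]
pop(1) removes 6 → [3, 1, 1, 3, 8]
insert 5 at 1 → [3, 5, 1, 1, 3, 8]

[3, 5, 1, 1, 3, 8]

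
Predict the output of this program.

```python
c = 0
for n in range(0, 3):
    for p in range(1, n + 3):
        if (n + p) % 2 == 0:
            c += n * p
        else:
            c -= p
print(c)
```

9

n=0,p=1: odd sum, c = 0-1 = -1
n=0,p=2: even sum, c = (-1)+0 = -1
n=1,p=1: even sum, c = (-1)+1 = 0
n=1,p=2: odd sum, c = 0-2 = -2
n=1,p=3: even sum, c = (-2)+3 = 1
n=2,p=1: odd sum, c = 1-1 = 0
n=2,p=2: even sum, c = 0+4 = 4
n=2,p=3: odd sum, c = 4-3 = 1
n=2,p=4: even sum, c = 1+8 = 9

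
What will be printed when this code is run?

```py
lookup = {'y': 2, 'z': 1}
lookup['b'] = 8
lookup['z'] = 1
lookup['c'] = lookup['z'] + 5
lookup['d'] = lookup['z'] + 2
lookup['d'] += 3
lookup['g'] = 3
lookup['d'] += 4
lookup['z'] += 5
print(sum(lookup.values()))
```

35

lookup['b'] = 8 → {'y': 2, 'z': 1, 'b': 8}
lookup['z'] = 1 → {'y': 2, 'z': 1, 'b': 8}
lookup['c'] = lookup['z']+5 = 6 → {'y': 2, 'z': 1, 'b': 8, 'c': 6}
lookup['d'] = lookup['z']+2 = 3 → {'y': 2, 'z': 1, 'b': 8, 'c': 6, 'd': 3}
lookup['d'] = 3+3 = 6 → {'y': 2, 'z': 1, 'b': 8, 'c': 6, 'd': 6}
lookup['g'] = 3 → {'y': 2, 'z': 1, 'b': 8, 'c': 6, 'd': 6, 'g': 3}
lookup['d'] = 6+4 = 10 → {'y': 2, 'z': 1, 'b': 8, 'c': 6, 'd': 10, 'g': 3}
lookup['z'] = 1+5 = 6 → {'y': 2, 'z': 6, 'b': 8, 'c': 6, 'd': 10, 'g': 3}
sum of values = 35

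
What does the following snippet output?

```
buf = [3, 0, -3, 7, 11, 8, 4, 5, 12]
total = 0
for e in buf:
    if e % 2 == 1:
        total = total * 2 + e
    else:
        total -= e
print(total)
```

e=3: odd, total = 0*2+3 = 3
e=0: not odd, total = 3-0 = 3
e=-3: odd, total = 3*2+(-3) = 3
e=7: odd, total = 3*2+7 = 13
e=11: odd, total = 13*2+11 = 37
e=8: not odd, total = 37-8 = 29
e=4: not odd, total = 29-4 = 25
e=5: odd, total = 25*2+5 = 55
e=12: not odd, total = 55-12 = 43

43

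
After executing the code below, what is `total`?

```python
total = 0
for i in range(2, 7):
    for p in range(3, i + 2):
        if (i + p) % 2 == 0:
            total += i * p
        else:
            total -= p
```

85

i=2,p=3: odd sum, total = 0-3 = -3
i=3,p=3: even sum, total = (-3)+9 = 6
i=3,p=4: odd sum, total = 6-4 = 2
i=4,p=3: odd sum, total = 2-3 = -1
i=4,p=4: even sum, total = (-1)+16 = 15
i=4,p=5: odd sum, total = 15-5 = 10
i=5,p=3: even sum, total = 10+15 = 25
i=5,p=4: odd sum, total = 25-4 = 21
i=5,p=5: even sum, total = 21+25 = 46
i=5,p=6: odd sum, total = 46-6 = 40
i=6,p=3: odd sum, total = 40-3 = 37
i=6,p=4: even sum, total = 37+24 = 61
i=6,p=5: odd sum, total = 61-5 = 56
i=6,p=6: even sum, total = 56+36 = 92
i=6,p=7: odd sum, total = 92-7 = 85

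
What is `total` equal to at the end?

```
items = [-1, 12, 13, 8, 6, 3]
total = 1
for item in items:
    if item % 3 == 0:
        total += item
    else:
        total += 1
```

25

item=-1: not %3==0, total = 1+1 = 2
item=12: %3==0, total = 2+12 = 14
item=13: not %3==0, total = 14+1 = 15
item=8: not %3==0, total = 15+1 = 16
item=6: %3==0, total = 16+6 = 22
item=3: %3==0, total = 22+3 = 25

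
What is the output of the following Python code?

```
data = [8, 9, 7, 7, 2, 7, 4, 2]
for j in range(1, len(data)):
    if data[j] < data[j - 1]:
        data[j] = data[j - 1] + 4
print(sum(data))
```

j=1: 9>=8, unchanged → [8, 9, 7, 7, 2, 7, 4, 2]
j=2: 7<9, data[2] = 9+4 = 13 → [8, 9, 13, 7, 2, 7, 4, 2]
j=3: 7<13, data[3] = 13+4 = 17 → [8, 9, 13, 17, 2, 7, 4, 2]
j=4: 2<17, data[4] = 17+4 = 21 → [8, 9, 13, 17, 21, 7, 4, 2]
j=5: 7<21, data[5] = 21+4 = 25 → [8, 9, 13, 17, 21, 25, 4, 2]
j=6: 4<25, data[6] = 25+4 = 29 → [8, 9, 13, 17, 21, 25, 29, 2]
j=7: 2<29, data[7] = 29+4 = 33 → [8, 9, 13, 17, 21, 25, 29, 33]
sum = 155

155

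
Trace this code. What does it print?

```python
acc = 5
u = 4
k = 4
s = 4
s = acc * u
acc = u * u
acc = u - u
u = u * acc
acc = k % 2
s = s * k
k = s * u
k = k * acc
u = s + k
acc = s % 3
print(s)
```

80

s = 5*4 = 20
acc = 4*4 = 16
acc = 4-4 = 0
u = 4*0 = 0
acc = 4%2 = 0
s = 20*4 = 80
k = 80*0 = 0
k = 0*0 = 0
u = 80+0 = 80
acc = 80%3 = 2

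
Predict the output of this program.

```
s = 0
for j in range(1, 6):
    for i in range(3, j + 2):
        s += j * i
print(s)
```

165

j=2,i=3: s = 0+6 = 6
j=3,i=3: s = 6+9 = 15
j=3,i=4: s = 15+12 = 27
j=4,i=3: s = 27+12 = 39
j=4,i=4: s = 39+16 = 55
j=4,i=5: s = 55+20 = 75
j=5,i=3: s = 75+15 = 90
j=5,i=4: s = 90+20 = 110
j=5,i=5: s = 110+25 = 135
j=5,i=6: s = 135+30 = 165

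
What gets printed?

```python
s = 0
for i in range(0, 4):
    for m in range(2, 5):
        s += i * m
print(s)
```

i=0,m=2: s = 0+0 = 0
i=0,m=3: s = 0+0 = 0
i=0,m=4: s = 0+0 = 0
i=1,m=2: s = 0+2 = 2
i=1,m=3: s = 2+3 = 5
i=1,m=4: s = 5+4 = 9
i=2,m=2: s = 9+4 = 13
i=2,m=3: s = 13+6 = 19
i=2,m=4: s = 19+8 = 27
i=3,m=2: s = 27+6 = 33
i=3,m=3: s = 33+9 = 42
i=3,m=4: s = 42+12 = 54

54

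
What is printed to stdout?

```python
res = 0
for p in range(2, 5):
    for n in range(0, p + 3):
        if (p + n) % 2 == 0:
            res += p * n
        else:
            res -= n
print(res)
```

68

p=2,n=0: even sum, res = 0+0 = 0
p=2,n=1: odd sum, res = 0-1 = -1
p=2,n=2: even sum, res = (-1)+4 = 3
p=2,n=3: odd sum, res = 3-3 = 0
p=2,n=4: even sum, res = 0+8 = 8
p=3,n=0: odd sum, res = 8-0 = 8
p=3,n=1: even sum, res = 8+3 = 11
p=3,n=2: odd sum, res = 11-2 = 9
p=3,n=3: even sum, res = 9+9 = 18
p=3,n=4: odd sum, res = 18-4 = 14
p=3,n=5: even sum, res = 14+15 = 29
p=4,n=0: even sum, res = 29+0 = 29
p=4,n=1: odd sum, res = 29-1 = 28
p=4,n=2: even sum, res = 28+8 = 36
p=4,n=3: odd sum, res = 36-3 = 33
p=4,n=4: even sum, res = 33+16 = 49
p=4,n=5: odd sum, res = 49-5 = 44
p=4,n=6: even sum, res = 44+24 = 68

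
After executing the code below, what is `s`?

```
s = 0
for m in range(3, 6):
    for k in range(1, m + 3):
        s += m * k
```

269

m=3,k=1: s = 0+3 = 3
m=3,k=2: s = 3+6 = 9
m=3,k=3: s = 9+9 = 18
m=3,k=4: s = 18+12 = 30
m=3,k=5: s = 30+15 = 45
m=4,k=1: s = 45+4 = 49
m=4,k=2: s = 49+8 = 57
m=4,k=3: s = 57+12 = 69
m=4,k=4: s = 69+16 = 85
m=4,k=5: s = 85+20 = 105
m=4,k=6: s = 105+24 = 129
m=5,k=1: s = 129+5 = 134
m=5,k=2: s = 134+10 = 144
m=5,k=3: s = 144+15 = 159
m=5,k=4: s = 159+20 = 179
m=5,k=5: s = 179+25 = 204
m=5,k=6: s = 204+30 = 234
m=5,k=7: s = 234+35 = 269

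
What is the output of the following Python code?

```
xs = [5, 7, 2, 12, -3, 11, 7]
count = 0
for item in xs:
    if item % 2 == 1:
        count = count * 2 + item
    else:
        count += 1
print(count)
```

169

item=5: odd, count = 0*2+5 = 5
item=7: odd, count = 5*2+7 = 17
item=2: not odd, count = 17+1 = 18
item=12: not odd, count = 18+1 = 19
item=-3: odd, count = 19*2+(-3) = 35
item=11: odd, count = 35*2+11 = 81
item=7: odd, count = 81*2+7 = 169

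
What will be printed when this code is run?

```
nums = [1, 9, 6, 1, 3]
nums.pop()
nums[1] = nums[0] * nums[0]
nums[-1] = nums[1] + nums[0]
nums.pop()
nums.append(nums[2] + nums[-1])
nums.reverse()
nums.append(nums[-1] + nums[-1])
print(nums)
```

[12, 6, 1, 1, 2]

pop() removes 3 → [1, 9, 6, 1]
nums[1] = nums[0]*nums[0] = 1*1 = 1 → [1, 1, 6, 1]
nums[-1] = nums[1]+nums[0] = 1+1 = 2 → [1, 1, 6, 2]
pop() removes 2 → [1, 1, 6]
append nums[2]+nums[-1] = 6+6 = 12 → [1, 1, 6, 12]
reverse → [12, 6, 1, 1]
append nums[-1]+nums[-1] = 1+1 = 2 → [12, 6, 1, 1, 2]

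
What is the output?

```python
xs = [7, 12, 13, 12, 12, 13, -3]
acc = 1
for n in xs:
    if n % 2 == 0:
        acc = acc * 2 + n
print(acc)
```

92

n=7: not even
n=12: even, acc = 1*2+12 = 14
n=13: not even
n=12: even, acc = 14*2+12 = 40
n=12: even, acc = 40*2+12 = 92
n=13: not even
n=-3: not even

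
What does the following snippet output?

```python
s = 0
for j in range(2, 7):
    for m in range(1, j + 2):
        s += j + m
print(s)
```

j=2,m=1: s = 0+3 = 3
j=2,m=2: s = 3+4 = 7
j=2,m=3: s = 7+5 = 12
j=3,m=1: s = 12+4 = 16
j=3,m=2: s = 16+5 = 21
j=3,m=3: s = 21+6 = 27
j=3,m=4: s = 27+7 = 34
j=4,m=1: s = 34+5 = 39
j=4,m=2: s = 39+6 = 45
j=4,m=3: s = 45+7 = 52
j=4,m=4: s = 52+8 = 60
j=4,m=5: s = 60+9 = 69
j=5,m=1: s = 69+6 = 75
j=5,m=2: s = 75+7 = 82
j=5,m=3: s = 82+8 = 90
j=5,m=4: s = 90+9 = 99
j=5,m=5: s = 99+10 = 109
j=5,m=6: s = 109+11 = 120
j=6,m=1: s = 120+7 = 127
j=6,m=2: s = 127+8 = 135
j=6,m=3: s = 135+9 = 144
j=6,m=4: s = 144+10 = 154
j=6,m=5: s = 154+11 = 165
j=6,m=6: s = 165+12 = 177
j=6,m=7: s = 177+13 = 190

190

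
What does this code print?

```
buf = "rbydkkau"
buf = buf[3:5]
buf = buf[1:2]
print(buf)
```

slice [3:5] → 'dk'
slice [1:2] → 'k'

k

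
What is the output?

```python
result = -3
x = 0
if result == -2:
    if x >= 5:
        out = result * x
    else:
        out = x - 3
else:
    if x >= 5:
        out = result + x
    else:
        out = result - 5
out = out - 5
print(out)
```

-13

result=-3, x=0
result == -2 is False; x >= 5 is False
→ out = result - 5 = -8
out = (-8)-5 = -13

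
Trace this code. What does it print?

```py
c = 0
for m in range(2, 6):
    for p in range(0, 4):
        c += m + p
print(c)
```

80

m=2,p=0: c = 0+2 = 2
m=2,p=1: c = 2+3 = 5
m=2,p=2: c = 5+4 = 9
m=2,p=3: c = 9+5 = 14
m=3,p=0: c = 14+3 = 17
m=3,p=1: c = 17+4 = 21
m=3,p=2: c = 21+5 = 26
m=3,p=3: c = 26+6 = 32
m=4,p=0: c = 32+4 = 36
m=4,p=1: c = 36+5 = 41
m=4,p=2: c = 41+6 = 47
m=4,p=3: c = 47+7 = 54
m=5,p=0: c = 54+5 = 59
m=5,p=1: c = 59+6 = 65
m=5,p=2: c = 65+7 = 72
m=5,p=3: c = 72+8 = 80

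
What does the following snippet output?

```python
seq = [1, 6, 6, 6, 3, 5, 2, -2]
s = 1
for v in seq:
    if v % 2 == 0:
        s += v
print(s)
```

19

v=1: not even
v=6: even, s = 1+6 = 7
v=6: even, s = 7+6 = 13
v=6: even, s = 13+6 = 19
v=3: not even
v=5: not even
v=2: even, s = 19+2 = 21
v=-2: even, s = 21+(-2) = 19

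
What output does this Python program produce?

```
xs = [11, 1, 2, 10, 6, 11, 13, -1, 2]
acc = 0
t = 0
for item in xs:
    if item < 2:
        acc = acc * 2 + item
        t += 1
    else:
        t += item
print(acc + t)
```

58

item=11: not <2; t=11
item=1: <2, acc = 0*2+1 = 1; t=12
item=2: not <2; t=14
item=10: not <2; t=24
item=6: not <2; t=30
item=11: not <2; t=41
item=13: not <2; t=54
item=-1: <2, acc = 1*2+(-1) = 1; t=55
item=2: not <2; t=57
acc+t = 1+57 = 58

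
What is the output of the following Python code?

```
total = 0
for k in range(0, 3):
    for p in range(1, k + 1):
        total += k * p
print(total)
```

k=1,p=1: total = 0+1 = 1
k=2,p=1: total = 1+2 = 3
k=2,p=2: total = 3+4 = 7

7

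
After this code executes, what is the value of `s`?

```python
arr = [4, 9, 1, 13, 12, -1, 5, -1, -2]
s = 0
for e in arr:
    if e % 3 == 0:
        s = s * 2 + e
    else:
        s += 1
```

e=4: not %3==0, s = 0+1 = 1
e=9: %3==0, s = 1*2+9 = 11
e=1: not %3==0, s = 11+1 = 12
e=13: not %3==0, s = 12+1 = 13
e=12: %3==0, s = 13*2+12 = 38
e=-1: not %3==0, s = 38+1 = 39
e=5: not %3==0, s = 39+1 = 40
e=-1: not %3==0, s = 40+1 = 41
e=-2: not %3==0, s = 41+1 = 42

42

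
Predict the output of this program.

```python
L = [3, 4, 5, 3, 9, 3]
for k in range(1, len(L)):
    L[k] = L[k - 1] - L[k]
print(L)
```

k=1: L[1] = 3-4 = -1 → [3, -1, 5, 3, 9, 3]
k=2: L[2] = (-1)-5 = -6 → [3, -1, -6, 3, 9, 3]
k=3: L[3] = (-6)-3 = -9 → [3, -1, -6, -9, 9, 3]
k=4: L[4] = (-9)-9 = -18 → [3, -1, -6, -9, -18, 3]
k=5: L[5] = (-18)-3 = -21 → [3, -1, -6, -9, -18, -21]

[3, -1, -6, -9, -18, -21]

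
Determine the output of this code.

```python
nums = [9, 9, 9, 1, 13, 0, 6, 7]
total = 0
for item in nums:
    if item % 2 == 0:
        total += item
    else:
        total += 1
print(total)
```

12

item=9: not even, total = 0+1 = 1
item=9: not even, total = 1+1 = 2
item=9: not even, total = 2+1 = 3
item=1: not even, total = 3+1 = 4
item=13: not even, total = 4+1 = 5
item=0: even, total = 5+0 = 5
item=6: even, total = 5+6 = 11
item=7: not even, total = 11+1 = 12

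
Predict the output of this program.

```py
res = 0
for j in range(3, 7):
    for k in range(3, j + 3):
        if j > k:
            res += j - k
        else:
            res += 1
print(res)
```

22

j=3,k=3: not 3>3, res = 0+1 = 1
j=3,k=4: not 3>4, res = 1+1 = 2
j=3,k=5: not 3>5, res = 2+1 = 3
j=4,k=3: 4>3, res = 3+1 = 4
j=4,k=4: not 4>4, res = 4+1 = 5
j=4,k=5: not 4>5, res = 5+1 = 6
j=4,k=6: not 4>6, res = 6+1 = 7
j=5,k=3: 5>3, res = 7+2 = 9
j=5,k=4: 5>4, res = 9+1 = 10
j=5,k=5: not 5>5, res = 10+1 = 11
j=5,k=6: not 5>6, res = 11+1 = 12
j=5,k=7: not 5>7, res = 12+1 = 13
j=6,k=3: 6>3, res = 13+3 = 16
j=6,k=4: 6>4, res = 16+2 = 18
j=6,k=5: 6>5, res = 18+1 = 19
j=6,k=6: not 6>6, res = 19+1 = 20
j=6,k=7: not 6>7, res = 20+1 = 21
j=6,k=8: not 6>8, res = 21+1 = 22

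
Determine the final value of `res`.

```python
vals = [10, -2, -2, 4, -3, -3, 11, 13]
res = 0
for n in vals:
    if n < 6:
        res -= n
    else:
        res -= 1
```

n=10: not <6, res = 0-1 = -1
n=-2: <6, res = (-1)-(-2) = 1
n=-2: <6, res = 1-(-2) = 3
n=4: <6, res = 3-4 = -1
n=-3: <6, res = (-1)-(-3) = 2
n=-3: <6, res = 2-(-3) = 5
n=11: not <6, res = 5-1 = 4
n=13: not <6, res = 4-1 = 3

3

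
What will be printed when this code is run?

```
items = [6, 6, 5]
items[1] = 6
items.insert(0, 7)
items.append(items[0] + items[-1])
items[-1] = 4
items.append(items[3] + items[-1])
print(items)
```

items[1] = 6 → [6, 6, 5]
insert 7 at 0 → [7, 6, 6, 5]
append items[0]+items[-1] = 7+5 = 12 → [7, 6, 6, 5, 12]
items[-1] = 4 → [7, 6, 6, 5, 4]
append items[3]+items[-1] = 5+4 = 9 → [7, 6, 6, 5, 4, 9]

[7, 6, 6, 5, 4, 9]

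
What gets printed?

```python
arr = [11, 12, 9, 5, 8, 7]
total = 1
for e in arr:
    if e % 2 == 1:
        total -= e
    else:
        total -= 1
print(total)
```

e=11: odd, total = 1-11 = -10
e=12: not odd, total = (-10)-1 = -11
e=9: odd, total = (-11)-9 = -20
e=5: odd, total = (-20)-5 = -25
e=8: not odd, total = (-25)-1 = -26
e=7: odd, total = (-26)-7 = -33

-33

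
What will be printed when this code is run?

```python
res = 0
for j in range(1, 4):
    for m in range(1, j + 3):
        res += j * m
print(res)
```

71

j=1,m=1: res = 0+1 = 1
j=1,m=2: res = 1+2 = 3
j=1,m=3: res = 3+3 = 6
j=2,m=1: res = 6+2 = 8
j=2,m=2: res = 8+4 = 12
j=2,m=3: res = 12+6 = 18
j=2,m=4: res = 18+8 = 26
j=3,m=1: res = 26+3 = 29
j=3,m=2: res = 29+6 = 35
j=3,m=3: res = 35+9 = 44
j=3,m=4: res = 44+12 = 56
j=3,m=5: res = 56+15 = 71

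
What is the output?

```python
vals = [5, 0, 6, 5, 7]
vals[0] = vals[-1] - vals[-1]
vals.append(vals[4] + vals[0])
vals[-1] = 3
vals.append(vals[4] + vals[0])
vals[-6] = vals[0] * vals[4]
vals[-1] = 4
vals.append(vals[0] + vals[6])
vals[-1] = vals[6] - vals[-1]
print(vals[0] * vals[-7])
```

vals[0] = vals[-1]-vals[-1] = 7-7 = 0 → [0, 0, 6, 5, 7]
append vals[4]+vals[0] = 7+0 = 7 → [0, 0, 6, 5, 7, 7]
vals[-1] = 3 → [0, 0, 6, 5, 7, 3]
append vals[4]+vals[0] = 7+0 = 7 → [0, 0, 6, 5, 7, 3, 7]
vals[-6] = vals[0]*vals[4] = 0*7 = 0 → [0, 0, 6, 5, 7, 3, 7]
vals[-1] = 4 → [0, 0, 6, 5, 7, 3, 4]
append vals[0]+vals[6] = 0+4 = 4 → [0, 0, 6, 5, 7, 3, 4, 4]
vals[-1] = vals[6]-vals[-1] = 4-4 = 0 → [0, 0, 6, 5, 7, 3, 4, 0]
vals[0]*vals[-7] = 0*0 = 0

0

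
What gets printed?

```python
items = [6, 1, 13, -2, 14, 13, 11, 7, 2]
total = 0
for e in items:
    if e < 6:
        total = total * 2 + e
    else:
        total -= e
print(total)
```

e=6: not <6, total = 0-6 = -6
e=1: <6, total = (-6)*2+1 = -11
e=13: not <6, total = (-11)-13 = -24
e=-2: <6, total = (-24)*2+(-2) = -50
e=14: not <6, total = (-50)-14 = -64
e=13: not <6, total = (-64)-13 = -77
e=11: not <6, total = (-77)-11 = -88
e=7: not <6, total = (-88)-7 = -95
e=2: <6, total = (-95)*2+2 = -188

-188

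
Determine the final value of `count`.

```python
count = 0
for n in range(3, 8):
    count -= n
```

n=3: count = 0-3 = -3
n=4: count = (-3)-4 = -7
n=5: count = (-7)-5 = -12
n=6: count = (-12)-6 = -18
n=7: count = (-18)-7 = -25

-25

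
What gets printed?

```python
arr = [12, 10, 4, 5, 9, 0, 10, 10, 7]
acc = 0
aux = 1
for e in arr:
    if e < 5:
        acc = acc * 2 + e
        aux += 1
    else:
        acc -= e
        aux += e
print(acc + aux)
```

e=12: not <5, acc = 0-12 = -12; aux=13
e=10: not <5, acc = (-12)-10 = -22; aux=23
e=4: <5, acc = (-22)*2+4 = -40; aux=24
e=5: not <5, acc = (-40)-5 = -45; aux=29
e=9: not <5, acc = (-45)-9 = -54; aux=38
e=0: <5, acc = (-54)*2+0 = -108; aux=39
e=10: not <5, acc = (-108)-10 = -118; aux=49
e=10: not <5, acc = (-118)-10 = -128; aux=59
e=7: not <5, acc = (-128)-7 = -135; aux=66
acc+aux = (-135)+66 = -69

-69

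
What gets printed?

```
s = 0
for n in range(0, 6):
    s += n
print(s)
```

n=0: s = 0+0 = 0
n=1: s = 0+1 = 1
n=2: s = 1+2 = 3
n=3: s = 3+3 = 6
n=4: s = 6+4 = 10
n=5: s = 10+5 = 15

15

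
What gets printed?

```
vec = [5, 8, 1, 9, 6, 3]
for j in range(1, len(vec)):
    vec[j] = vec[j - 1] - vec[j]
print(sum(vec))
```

j=1: vec[1] = 5-8 = -3 → [5, -3, 1, 9, 6, 3]
j=2: vec[2] = (-3)-1 = -4 → [5, -3, -4, 9, 6, 3]
j=3: vec[3] = (-4)-9 = -13 → [5, -3, -4, -13, 6, 3]
j=4: vec[4] = (-13)-6 = -19 → [5, -3, -4, -13, -19, 3]
j=5: vec[5] = (-19)-3 = -22 → [5, -3, -4, -13, -19, -22]
sum = -56

-56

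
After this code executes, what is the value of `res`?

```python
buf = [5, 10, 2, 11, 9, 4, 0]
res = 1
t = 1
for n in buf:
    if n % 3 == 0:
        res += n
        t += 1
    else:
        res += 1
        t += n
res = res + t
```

50

n=5: not %3==0, res = 1+1 = 2; t=6
n=10: not %3==0, res = 2+1 = 3; t=16
n=2: not %3==0, res = 3+1 = 4; t=18
n=11: not %3==0, res = 4+1 = 5; t=29
n=9: %3==0, res = 5+9 = 14; t=30
n=4: not %3==0, res = 14+1 = 15; t=34
n=0: %3==0, res = 15+0 = 15; t=35
res+t = 15+35 = 50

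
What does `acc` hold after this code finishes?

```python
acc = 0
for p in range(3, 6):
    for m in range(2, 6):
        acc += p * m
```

p=3,m=2: acc = 0+6 = 6
p=3,m=3: acc = 6+9 = 15
p=3,m=4: acc = 15+12 = 27
p=3,m=5: acc = 27+15 = 42
p=4,m=2: acc = 42+8 = 50
p=4,m=3: acc = 50+12 = 62
p=4,m=4: acc = 62+16 = 78
p=4,m=5: acc = 78+20 = 98
p=5,m=2: acc = 98+10 = 108
p=5,m=3: acc = 108+15 = 123
p=5,m=4: acc = 123+20 = 143
p=5,m=5: acc = 143+25 = 168

168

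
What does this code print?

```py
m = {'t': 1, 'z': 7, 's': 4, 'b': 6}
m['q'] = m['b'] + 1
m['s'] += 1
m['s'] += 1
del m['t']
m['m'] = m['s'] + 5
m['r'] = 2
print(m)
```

{'z': 7, 's': 6, 'b': 6, 'q': 7, 'm': 11, 'r': 2}

m['q'] = m['b']+1 = 7 → {'t': 1, 'z': 7, 's': 4, 'b': 6, 'q': 7}
m['s'] = 4+1 = 5 → {'t': 1, 'z': 7, 's': 5, 'b': 6, 'q': 7}
m['s'] = 5+1 = 6 → {'t': 1, 'z': 7, 's': 6, 'b': 6, 'q': 7}
del 't' → {'z': 7, 's': 6, 'b': 6, 'q': 7}
m['m'] = m['s']+5 = 11 → {'z': 7, 's': 6, 'b': 6, 'q': 7, 'm': 11}
m['r'] = 2 → {'z': 7, 's': 6, 'b': 6, 'q': 7, 'm': 11, 'r': 2}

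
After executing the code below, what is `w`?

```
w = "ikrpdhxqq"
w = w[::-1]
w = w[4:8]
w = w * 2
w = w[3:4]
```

'k'

reverse → 'qqxhdprki'
slice [4:8] → 'dprk'
repeat ×2 → 'dprkdprk'
slice [3:4] → 'k'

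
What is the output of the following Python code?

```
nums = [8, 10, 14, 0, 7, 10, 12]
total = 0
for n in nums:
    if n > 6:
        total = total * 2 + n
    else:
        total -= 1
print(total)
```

580

n=8: >6, total = 0*2+8 = 8
n=10: >6, total = 8*2+10 = 26
n=14: >6, total = 26*2+14 = 66
n=0: not >6, total = 66-1 = 65
n=7: >6, total = 65*2+7 = 137
n=10: >6, total = 137*2+10 = 284
n=12: >6, total = 284*2+12 = 580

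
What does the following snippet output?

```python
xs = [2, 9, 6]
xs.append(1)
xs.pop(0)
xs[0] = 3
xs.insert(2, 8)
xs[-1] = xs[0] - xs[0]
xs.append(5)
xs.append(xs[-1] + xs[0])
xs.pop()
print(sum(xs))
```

append 1 → [2, 9, 6, 1]
pop(0) removes 2 → [9, 6, 1]
xs[0] = 3 → [3, 6, 1]
insert 8 at 2 → [3, 6, 8, 1]
xs[-1] = xs[0]-xs[0] = 3-3 = 0 → [3, 6, 8, 0]
append 5 → [3, 6, 8, 0, 5]
append xs[-1]+xs[0] = 5+3 = 8 → [3, 6, 8, 0, 5, 8]
pop() removes 8 → [3, 6, 8, 0, 5]
sum = 22

22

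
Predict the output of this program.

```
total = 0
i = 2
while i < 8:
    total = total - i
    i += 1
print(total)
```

-27

i=2: total = 0-2 = -2
i=3: total = (-2)-3 = -5
i=4: total = (-5)-4 = -9
i=5: total = (-9)-5 = -14
i=6: total = (-14)-6 = -20
i=7: total = (-20)-7 = -27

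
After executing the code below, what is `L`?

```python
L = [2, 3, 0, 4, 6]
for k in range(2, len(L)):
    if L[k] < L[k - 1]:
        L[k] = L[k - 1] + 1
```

[2, 3, 4, 4, 6]

k=2: 0<3, L[2] = 3+1 = 4 → [2, 3, 4, 4, 6]
k=3: 4>=4, unchanged → [2, 3, 4, 4, 6]
k=4: 6>=4, unchanged → [2, 3, 4, 4, 6]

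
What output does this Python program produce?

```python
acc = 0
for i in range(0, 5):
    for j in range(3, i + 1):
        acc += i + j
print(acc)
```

21

i=3,j=3: acc = 0+6 = 6
i=4,j=3: acc = 6+7 = 13
i=4,j=4: acc = 13+8 = 21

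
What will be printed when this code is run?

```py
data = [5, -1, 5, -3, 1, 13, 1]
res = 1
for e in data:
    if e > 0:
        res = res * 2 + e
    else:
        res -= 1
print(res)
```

e=5: >0, res = 1*2+5 = 7
e=-1: not >0, res = 7-1 = 6
e=5: >0, res = 6*2+5 = 17
e=-3: not >0, res = 17-1 = 16
e=1: >0, res = 16*2+1 = 33
e=13: >0, res = 33*2+13 = 79
e=1: >0, res = 79*2+1 = 159

159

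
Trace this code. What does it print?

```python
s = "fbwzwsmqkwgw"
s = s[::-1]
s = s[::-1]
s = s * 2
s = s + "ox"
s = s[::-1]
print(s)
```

reverse → 'wgwkqmswzwbf'
reverse → 'fbwzwsmqkwgw'
repeat ×2 → 'fbwzwsmqkwgwfbwzwsmqkwgw'
+ 'ox' → 'fbwzwsmqkwgwfbwzwsmqkwgwox'
reverse → 'xowgwkqmswzwbfwgwkqmswzwbf'

xowgwkqmswzwbfwgwkqmswzwbf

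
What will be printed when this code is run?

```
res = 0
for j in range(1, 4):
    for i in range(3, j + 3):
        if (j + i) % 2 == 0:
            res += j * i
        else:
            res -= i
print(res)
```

28

j=1,i=3: even sum, res = 0+3 = 3
j=2,i=3: odd sum, res = 3-3 = 0
j=2,i=4: even sum, res = 0+8 = 8
j=3,i=3: even sum, res = 8+9 = 17
j=3,i=4: odd sum, res = 17-4 = 13
j=3,i=5: even sum, res = 13+15 = 28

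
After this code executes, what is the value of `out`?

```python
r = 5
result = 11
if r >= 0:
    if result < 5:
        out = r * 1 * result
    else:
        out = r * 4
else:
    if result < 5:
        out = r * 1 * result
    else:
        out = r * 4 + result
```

r=5, result=11
r >= 0 is True; result < 5 is False
→ out = r * 4 = 20

20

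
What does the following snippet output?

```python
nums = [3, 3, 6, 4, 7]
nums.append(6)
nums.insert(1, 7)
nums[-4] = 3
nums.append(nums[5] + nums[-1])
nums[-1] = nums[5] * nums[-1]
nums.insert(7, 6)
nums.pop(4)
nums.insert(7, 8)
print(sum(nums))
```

134

append 6 → [3, 3, 6, 4, 7, 6]
insert 7 at 1 → [3, 7, 3, 6, 4, 7, 6]
nums[-4] = 3 → [3, 7, 3, 3, 4, 7, 6]
append nums[5]+nums[-1] = 7+6 = 13 → [3, 7, 3, 3, 4, 7, 6, 13]
nums[-1] = nums[5]*nums[-1] = 7*13 = 91 → [3, 7, 3, 3, 4, 7, 6, 91]
insert 6 at 7 → [3, 7, 3, 3, 4, 7, 6, 6, 91]
pop(4) removes 4 → [3, 7, 3, 3, 7, 6, 6, 91]
insert 8 at 7 → [3, 7, 3, 3, 7, 6, 6, 8, 91]
sum = 134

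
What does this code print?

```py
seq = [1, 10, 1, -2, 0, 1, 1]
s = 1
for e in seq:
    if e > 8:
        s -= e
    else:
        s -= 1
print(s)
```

-15

e=1: not >8, s = 1-1 = 0
e=10: >8, s = 0-10 = -10
e=1: not >8, s = (-10)-1 = -11
e=-2: not >8, s = (-11)-1 = -12
e=0: not >8, s = (-12)-1 = -13
e=1: not >8, s = (-13)-1 = -14
e=1: not >8, s = (-14)-1 = -15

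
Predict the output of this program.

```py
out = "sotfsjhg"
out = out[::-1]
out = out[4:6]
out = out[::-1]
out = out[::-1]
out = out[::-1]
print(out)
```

reverse → 'ghjsftos'
slice [4:6] → 'ft'
reverse → 'tf'
reverse → 'ft'
reverse → 'tf'

tf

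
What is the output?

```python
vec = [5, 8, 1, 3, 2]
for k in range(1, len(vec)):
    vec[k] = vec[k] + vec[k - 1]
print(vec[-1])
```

19

k=1: vec[1] = 8+5 = 13 → [5, 13, 1, 3, 2]
k=2: vec[2] = 1+13 = 14 → [5, 13, 14, 3, 2]
k=3: vec[3] = 3+14 = 17 → [5, 13, 14, 17, 2]
k=4: vec[4] = 2+17 = 19 → [5, 13, 14, 17, 19]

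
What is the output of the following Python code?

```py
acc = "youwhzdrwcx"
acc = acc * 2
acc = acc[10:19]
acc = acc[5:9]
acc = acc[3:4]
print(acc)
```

repeat ×2 → 'youwhzdrwcxyouwhzdrwcx'
slice [10:19] → 'xyouwhzdr'
slice [5:9] → 'hzdr'
slice [3:4] → 'r'

r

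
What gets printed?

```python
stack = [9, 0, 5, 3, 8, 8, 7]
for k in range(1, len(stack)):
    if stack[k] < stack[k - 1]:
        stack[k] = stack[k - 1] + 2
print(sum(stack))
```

k=1: 0<9, stack[1] = 9+2 = 11 → [9, 11, 5, 3, 8, 8, 7]
k=2: 5<11, stack[2] = 11+2 = 13 → [9, 11, 13, 3, 8, 8, 7]
k=3: 3<13, stack[3] = 13+2 = 15 → [9, 11, 13, 15, 8, 8, 7]
k=4: 8<15, stack[4] = 15+2 = 17 → [9, 11, 13, 15, 17, 8, 7]
k=5: 8<17, stack[5] = 17+2 = 19 → [9, 11, 13, 15, 17, 19, 7]
k=6: 7<19, stack[6] = 19+2 = 21 → [9, 11, 13, 15, 17, 19, 21]
sum = 105

105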